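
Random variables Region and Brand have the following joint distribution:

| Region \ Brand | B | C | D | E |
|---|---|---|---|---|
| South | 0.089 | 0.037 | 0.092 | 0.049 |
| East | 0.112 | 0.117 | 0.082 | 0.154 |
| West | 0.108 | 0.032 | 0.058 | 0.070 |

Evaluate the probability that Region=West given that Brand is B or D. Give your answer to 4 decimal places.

0.3068

P(Brand=B) = 0.089 + 0.112 + 0.108 = 0.309.
P(Brand=D) = 0.092 + 0.082 + 0.058 = 0.232.
P(Brand ∈ {B, D}) = 0.309 + 0.232 = 0.541; P(Region=West, Brand ∈ {B, D}) = 0.108 + 0.058 = 0.166.
P(Region=West | Brand ∈ {B, D}) = 0.166/0.541 = 0.3068.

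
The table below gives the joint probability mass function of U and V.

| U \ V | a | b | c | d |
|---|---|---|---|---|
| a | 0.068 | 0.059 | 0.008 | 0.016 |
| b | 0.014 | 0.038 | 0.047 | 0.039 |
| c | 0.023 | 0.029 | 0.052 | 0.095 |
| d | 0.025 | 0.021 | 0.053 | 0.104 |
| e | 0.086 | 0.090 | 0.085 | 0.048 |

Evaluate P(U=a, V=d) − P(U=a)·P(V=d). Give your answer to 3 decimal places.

P(U=a) = 0.068 + 0.059 + 0.008 + 0.016 = 0.151.
P(V=d) = 0.016 + 0.039 + 0.095 + 0.104 + 0.048 = 0.302.
P(U=a, V=d) − P(U=a)P(V=d) = 0.016 − 0.151×0.302 = -0.030.

-0.030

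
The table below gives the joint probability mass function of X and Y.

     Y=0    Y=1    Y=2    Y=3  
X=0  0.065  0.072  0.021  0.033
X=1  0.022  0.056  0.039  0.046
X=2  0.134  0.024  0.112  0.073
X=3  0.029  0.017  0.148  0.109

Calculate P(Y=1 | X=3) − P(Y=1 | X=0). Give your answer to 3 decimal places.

-0.321

P(X=3) = 0.029 + 0.017 + 0.148 + 0.109 = 0.303; P(Y=1 | X=3) = 0.017/0.303 = 0.0561.
P(X=0) = 0.065 + 0.072 + 0.021 + 0.033 = 0.191; P(Y=1 | X=0) = 0.072/0.191 = 0.3770.
Difference = -0.321.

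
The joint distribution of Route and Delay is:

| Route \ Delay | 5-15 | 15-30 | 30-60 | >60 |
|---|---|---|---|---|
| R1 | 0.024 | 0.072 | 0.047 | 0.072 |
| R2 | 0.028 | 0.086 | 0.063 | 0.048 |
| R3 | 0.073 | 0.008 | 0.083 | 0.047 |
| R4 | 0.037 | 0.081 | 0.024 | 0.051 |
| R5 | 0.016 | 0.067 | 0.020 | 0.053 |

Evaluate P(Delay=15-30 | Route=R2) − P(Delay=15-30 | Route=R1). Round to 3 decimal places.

0.047

P(Route=R2) = 0.028 + 0.086 + 0.063 + 0.048 = 0.225; P(Delay=15-30 | Route=R2) = 0.086/0.225 = 0.3822.
P(Route=R1) = 0.024 + 0.072 + 0.047 + 0.072 = 0.215; P(Delay=15-30 | Route=R1) = 0.072/0.215 = 0.3349.
Difference = 0.047.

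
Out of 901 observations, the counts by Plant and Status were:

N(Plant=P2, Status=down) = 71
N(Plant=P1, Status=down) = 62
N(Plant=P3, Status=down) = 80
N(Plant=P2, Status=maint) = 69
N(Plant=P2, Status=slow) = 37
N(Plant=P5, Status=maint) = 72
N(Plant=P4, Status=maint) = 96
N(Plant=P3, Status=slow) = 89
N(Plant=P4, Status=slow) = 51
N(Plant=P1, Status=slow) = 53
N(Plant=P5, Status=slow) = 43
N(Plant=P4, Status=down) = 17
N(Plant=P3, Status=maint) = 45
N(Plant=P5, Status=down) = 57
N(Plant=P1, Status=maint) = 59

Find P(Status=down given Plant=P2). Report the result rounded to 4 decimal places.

0.4011

Total with Plant=P2: 37 + 71 + 69 = 177.
P(Status=down | Plant=P2) = 71/177 = 0.4011.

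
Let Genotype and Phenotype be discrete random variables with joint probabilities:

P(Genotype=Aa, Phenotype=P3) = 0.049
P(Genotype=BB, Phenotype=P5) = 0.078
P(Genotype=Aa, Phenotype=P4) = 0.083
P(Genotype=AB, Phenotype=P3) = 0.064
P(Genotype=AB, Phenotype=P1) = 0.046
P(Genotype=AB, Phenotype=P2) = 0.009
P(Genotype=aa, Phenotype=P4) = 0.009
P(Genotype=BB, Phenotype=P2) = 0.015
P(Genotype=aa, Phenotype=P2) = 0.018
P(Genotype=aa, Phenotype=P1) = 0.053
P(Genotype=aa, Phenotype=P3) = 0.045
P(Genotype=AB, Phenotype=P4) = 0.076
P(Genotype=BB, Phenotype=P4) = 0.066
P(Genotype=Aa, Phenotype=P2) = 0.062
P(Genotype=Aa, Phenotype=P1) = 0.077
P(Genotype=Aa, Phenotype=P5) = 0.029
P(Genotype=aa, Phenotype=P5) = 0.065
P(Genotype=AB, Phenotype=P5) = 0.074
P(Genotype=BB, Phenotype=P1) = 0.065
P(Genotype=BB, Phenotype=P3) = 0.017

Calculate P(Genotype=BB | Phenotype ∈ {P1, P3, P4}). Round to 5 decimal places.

0.22769

P(Phenotype=P1) = 0.077 + 0.053 + 0.046 + 0.065 = 0.241.
P(Phenotype=P3) = 0.049 + 0.045 + 0.064 + 0.017 = 0.175.
P(Phenotype=P4) = 0.083 + 0.009 + 0.076 + 0.066 = 0.234.
P(Phenotype ∈ {P1, P3, P4}) = 0.241 + 0.175 + 0.234 = 0.650; P(Genotype=BB, Phenotype ∈ {P1, P3, P4}) = 0.065 + 0.017 + 0.066 = 0.148.
P(Genotype=BB | Phenotype ∈ {P1, P3, P4}) = 0.148/0.650 = 0.22769.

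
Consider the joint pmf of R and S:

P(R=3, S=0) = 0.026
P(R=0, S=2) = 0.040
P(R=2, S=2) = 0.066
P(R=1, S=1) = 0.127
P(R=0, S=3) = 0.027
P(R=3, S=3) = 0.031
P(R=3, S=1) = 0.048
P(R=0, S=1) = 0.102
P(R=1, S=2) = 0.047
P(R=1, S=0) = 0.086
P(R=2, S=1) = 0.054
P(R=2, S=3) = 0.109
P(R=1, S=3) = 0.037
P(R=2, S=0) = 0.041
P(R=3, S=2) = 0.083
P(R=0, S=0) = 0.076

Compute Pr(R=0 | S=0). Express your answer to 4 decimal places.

P(S=0) = 0.076 + 0.086 + 0.041 + 0.026 = 0.229.
P(R=0 | S=0) = 0.076/0.229 = 0.3319.

0.3319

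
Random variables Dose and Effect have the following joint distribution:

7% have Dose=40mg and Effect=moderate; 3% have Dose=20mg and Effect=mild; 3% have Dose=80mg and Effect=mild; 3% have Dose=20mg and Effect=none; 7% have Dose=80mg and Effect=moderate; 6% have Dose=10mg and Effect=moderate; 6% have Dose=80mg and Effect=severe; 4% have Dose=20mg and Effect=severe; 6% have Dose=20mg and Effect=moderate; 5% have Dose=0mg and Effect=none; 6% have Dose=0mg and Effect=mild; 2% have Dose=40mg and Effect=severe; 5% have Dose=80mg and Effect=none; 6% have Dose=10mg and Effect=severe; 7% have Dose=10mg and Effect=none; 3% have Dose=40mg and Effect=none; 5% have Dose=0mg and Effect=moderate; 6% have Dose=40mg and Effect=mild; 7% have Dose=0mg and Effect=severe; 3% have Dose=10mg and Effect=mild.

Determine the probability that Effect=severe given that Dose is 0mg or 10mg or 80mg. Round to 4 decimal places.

0.2879

P(Dose=0mg) = 0.05 + 0.06 + 0.05 + 0.07 = 0.23.
P(Dose=10mg) = 0.07 + 0.03 + 0.06 + 0.06 = 0.22.
P(Dose=80mg) = 0.05 + 0.03 + 0.07 + 0.06 = 0.21.
P(Dose ∈ {0mg, 10mg, 80mg}) = 0.23 + 0.22 + 0.21 = 0.66; P(Effect=severe, Dose ∈ {0mg, 10mg, 80mg}) = 0.07 + 0.06 + 0.06 = 0.19.
P(Effect=severe | Dose ∈ {0mg, 10mg, 80mg}) = 0.19/0.66 = 0.2879.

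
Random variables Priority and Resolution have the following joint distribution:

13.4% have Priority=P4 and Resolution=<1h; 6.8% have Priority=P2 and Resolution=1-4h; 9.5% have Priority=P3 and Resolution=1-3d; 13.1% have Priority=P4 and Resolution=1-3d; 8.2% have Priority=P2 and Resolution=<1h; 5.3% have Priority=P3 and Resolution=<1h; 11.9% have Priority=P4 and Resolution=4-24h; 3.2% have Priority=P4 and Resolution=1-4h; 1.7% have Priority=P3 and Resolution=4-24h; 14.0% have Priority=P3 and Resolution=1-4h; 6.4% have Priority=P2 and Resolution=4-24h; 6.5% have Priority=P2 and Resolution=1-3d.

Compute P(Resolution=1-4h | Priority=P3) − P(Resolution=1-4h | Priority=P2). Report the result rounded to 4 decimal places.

0.2153

P(Priority=P3) = 0.053 + 0.140 + 0.017 + 0.095 = 0.305; P(Resolution=1-4h | Priority=P3) = 0.140/0.305 = 0.45902.
P(Priority=P2) = 0.082 + 0.068 + 0.064 + 0.065 = 0.279; P(Resolution=1-4h | Priority=P2) = 0.068/0.279 = 0.24373.
Difference = 0.2153.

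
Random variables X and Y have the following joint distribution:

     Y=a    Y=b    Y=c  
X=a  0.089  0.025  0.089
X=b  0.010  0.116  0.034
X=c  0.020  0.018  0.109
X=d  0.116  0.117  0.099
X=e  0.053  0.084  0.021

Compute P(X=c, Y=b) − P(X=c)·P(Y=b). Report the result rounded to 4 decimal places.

P(X=c) = 0.020 + 0.018 + 0.109 = 0.147.
P(Y=b) = 0.025 + 0.116 + 0.018 + 0.117 + 0.084 = 0.360.
P(X=c, Y=b) − P(X=c)P(Y=b) = 0.018 − 0.147×0.360 = -0.0349.

-0.0349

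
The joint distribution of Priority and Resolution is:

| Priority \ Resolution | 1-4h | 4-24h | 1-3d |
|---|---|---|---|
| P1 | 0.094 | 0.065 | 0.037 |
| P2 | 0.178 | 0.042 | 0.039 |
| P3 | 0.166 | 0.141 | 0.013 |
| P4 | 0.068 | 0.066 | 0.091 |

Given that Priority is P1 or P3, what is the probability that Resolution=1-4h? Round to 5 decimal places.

P(Priority=P1) = 0.094 + 0.065 + 0.037 = 0.196.
P(Priority=P3) = 0.166 + 0.141 + 0.013 = 0.320.
P(Priority ∈ {P1, P3}) = 0.196 + 0.320 = 0.516; P(Resolution=1-4h, Priority ∈ {P1, P3}) = 0.094 + 0.166 = 0.260.
P(Resolution=1-4h | Priority ∈ {P1, P3}) = 0.260/0.516 = 0.50388.

0.50388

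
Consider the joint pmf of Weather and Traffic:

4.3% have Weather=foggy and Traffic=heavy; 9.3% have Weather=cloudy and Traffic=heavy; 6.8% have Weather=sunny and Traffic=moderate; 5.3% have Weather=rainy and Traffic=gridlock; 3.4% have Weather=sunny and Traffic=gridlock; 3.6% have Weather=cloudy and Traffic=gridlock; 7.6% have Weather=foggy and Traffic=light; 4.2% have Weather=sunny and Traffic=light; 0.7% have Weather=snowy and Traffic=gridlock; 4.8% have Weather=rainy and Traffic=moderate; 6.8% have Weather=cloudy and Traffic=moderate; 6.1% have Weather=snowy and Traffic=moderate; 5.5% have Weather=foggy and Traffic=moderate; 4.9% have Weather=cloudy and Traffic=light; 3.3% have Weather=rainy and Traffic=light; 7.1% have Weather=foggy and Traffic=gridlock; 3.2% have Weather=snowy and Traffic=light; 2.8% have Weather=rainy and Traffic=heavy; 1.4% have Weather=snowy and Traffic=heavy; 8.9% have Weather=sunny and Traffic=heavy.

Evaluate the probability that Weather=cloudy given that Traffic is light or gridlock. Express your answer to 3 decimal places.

0.196

P(Traffic=light) = 0.042 + 0.049 + 0.033 + 0.032 + 0.076 = 0.232.
P(Traffic=gridlock) = 0.034 + 0.036 + 0.053 + 0.007 + 0.071 = 0.201.
P(Traffic ∈ {light, gridlock}) = 0.232 + 0.201 = 0.433; P(Weather=cloudy, Traffic ∈ {light, gridlock}) = 0.049 + 0.036 = 0.085.
P(Weather=cloudy | Traffic ∈ {light, gridlock}) = 0.085/0.433 = 0.196.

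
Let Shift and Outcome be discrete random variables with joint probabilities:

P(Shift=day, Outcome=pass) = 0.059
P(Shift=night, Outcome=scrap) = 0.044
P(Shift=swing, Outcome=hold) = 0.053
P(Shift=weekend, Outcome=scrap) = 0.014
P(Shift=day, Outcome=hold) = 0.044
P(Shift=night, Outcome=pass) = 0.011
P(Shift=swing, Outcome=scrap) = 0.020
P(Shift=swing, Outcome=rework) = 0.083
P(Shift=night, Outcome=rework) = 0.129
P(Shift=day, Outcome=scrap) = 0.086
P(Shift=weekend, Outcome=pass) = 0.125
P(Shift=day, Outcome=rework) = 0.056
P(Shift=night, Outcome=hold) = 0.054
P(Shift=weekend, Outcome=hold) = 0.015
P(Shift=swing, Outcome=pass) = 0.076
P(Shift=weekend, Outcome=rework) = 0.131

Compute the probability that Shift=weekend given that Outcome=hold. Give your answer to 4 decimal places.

P(Outcome=hold) = 0.044 + 0.053 + 0.054 + 0.015 = 0.166.
P(Shift=weekend | Outcome=hold) = 0.015/0.166 = 0.0904.

0.0904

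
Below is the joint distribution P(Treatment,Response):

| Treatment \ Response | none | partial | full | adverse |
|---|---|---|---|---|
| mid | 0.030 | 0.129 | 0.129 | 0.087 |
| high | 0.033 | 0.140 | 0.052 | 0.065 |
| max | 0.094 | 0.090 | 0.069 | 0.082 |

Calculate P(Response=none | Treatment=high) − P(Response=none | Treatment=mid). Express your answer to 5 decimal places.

0.03379

P(Treatment=high) = 0.033 + 0.140 + 0.052 + 0.065 = 0.290; P(Response=none | Treatment=high) = 0.033/0.290 = 0.113793.
P(Treatment=mid) = 0.030 + 0.129 + 0.129 + 0.087 = 0.375; P(Response=none | Treatment=mid) = 0.030/0.375 = 0.080000.
Difference = 0.03379.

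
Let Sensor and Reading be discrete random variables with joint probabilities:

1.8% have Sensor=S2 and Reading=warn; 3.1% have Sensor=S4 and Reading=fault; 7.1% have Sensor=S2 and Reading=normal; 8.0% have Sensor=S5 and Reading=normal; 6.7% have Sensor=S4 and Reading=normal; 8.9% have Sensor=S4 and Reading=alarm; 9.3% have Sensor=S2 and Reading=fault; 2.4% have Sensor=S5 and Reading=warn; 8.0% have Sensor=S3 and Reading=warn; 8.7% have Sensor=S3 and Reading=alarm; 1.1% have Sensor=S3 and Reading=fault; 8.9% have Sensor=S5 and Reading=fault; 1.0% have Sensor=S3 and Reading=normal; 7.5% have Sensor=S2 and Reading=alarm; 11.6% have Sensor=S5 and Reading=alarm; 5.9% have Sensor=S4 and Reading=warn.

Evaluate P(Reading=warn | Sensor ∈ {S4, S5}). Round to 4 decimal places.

P(Sensor=S4) = 0.067 + 0.059 + 0.089 + 0.031 = 0.246.
P(Sensor=S5) = 0.080 + 0.024 + 0.116 + 0.089 = 0.309.
P(Sensor ∈ {S4, S5}) = 0.246 + 0.309 = 0.555; P(Reading=warn, Sensor ∈ {S4, S5}) = 0.059 + 0.024 = 0.083.
P(Reading=warn | Sensor ∈ {S4, S5}) = 0.083/0.555 = 0.1495.

0.1495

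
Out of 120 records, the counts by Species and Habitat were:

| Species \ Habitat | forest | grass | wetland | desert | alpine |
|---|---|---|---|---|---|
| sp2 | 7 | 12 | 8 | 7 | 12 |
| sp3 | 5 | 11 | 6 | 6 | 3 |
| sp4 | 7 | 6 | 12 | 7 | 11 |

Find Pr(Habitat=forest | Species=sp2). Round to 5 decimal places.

Total with Species=sp2: 7 + 12 + 8 + 7 + 12 = 46.
P(Habitat=forest | Species=sp2) = 7/46 = 0.15217.

0.15217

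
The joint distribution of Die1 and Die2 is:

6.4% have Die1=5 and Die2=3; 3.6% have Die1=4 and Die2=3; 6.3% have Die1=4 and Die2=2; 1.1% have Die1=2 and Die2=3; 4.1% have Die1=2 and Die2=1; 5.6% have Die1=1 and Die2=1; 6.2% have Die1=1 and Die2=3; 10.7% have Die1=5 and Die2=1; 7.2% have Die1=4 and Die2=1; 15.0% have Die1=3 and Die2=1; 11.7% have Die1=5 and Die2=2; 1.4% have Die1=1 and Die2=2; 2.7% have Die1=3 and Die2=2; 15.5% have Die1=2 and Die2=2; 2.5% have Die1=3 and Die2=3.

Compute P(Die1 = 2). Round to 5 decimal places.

0.20700

P(Die1=2) = 0.041 + 0.155 + 0.011 = 0.207.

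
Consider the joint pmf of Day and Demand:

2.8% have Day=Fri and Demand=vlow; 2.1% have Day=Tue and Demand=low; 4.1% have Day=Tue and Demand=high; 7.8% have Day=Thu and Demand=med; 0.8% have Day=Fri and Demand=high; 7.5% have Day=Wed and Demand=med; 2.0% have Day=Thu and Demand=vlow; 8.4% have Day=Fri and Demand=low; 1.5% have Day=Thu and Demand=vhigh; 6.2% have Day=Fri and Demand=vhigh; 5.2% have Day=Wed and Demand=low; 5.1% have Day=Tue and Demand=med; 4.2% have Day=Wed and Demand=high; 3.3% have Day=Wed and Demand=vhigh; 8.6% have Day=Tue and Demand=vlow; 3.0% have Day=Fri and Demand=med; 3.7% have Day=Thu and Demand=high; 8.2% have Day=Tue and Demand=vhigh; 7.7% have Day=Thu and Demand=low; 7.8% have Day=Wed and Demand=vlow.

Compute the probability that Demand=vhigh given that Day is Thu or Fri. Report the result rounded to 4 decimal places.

0.1754

P(Day=Thu) = 0.020 + 0.077 + 0.078 + 0.037 + 0.015 = 0.227.
P(Day=Fri) = 0.028 + 0.084 + 0.030 + 0.008 + 0.062 = 0.212.
P(Day ∈ {Thu, Fri}) = 0.227 + 0.212 = 0.439; P(Demand=vhigh, Day ∈ {Thu, Fri}) = 0.015 + 0.062 = 0.077.
P(Demand=vhigh | Day ∈ {Thu, Fri}) = 0.077/0.439 = 0.1754.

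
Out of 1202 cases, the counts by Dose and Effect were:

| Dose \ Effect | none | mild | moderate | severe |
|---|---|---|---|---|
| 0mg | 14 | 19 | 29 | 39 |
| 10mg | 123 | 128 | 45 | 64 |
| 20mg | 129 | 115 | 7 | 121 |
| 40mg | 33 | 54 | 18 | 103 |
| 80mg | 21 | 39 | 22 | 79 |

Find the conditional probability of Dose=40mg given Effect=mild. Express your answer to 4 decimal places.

0.1521

Total with Effect=mild: 19 + 128 + 115 + 54 + 39 = 355.
P(Dose=40mg | Effect=mild) = 54/355 = 0.1521.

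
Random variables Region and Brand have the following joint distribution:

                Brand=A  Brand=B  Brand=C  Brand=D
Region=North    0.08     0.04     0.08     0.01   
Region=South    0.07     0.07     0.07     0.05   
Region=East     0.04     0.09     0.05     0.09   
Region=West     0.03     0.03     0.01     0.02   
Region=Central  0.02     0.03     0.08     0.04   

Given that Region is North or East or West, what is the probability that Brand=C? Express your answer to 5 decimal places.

0.24561

P(Region=North) = 0.08 + 0.04 + 0.08 + 0.01 = 0.21.
P(Region=East) = 0.04 + 0.09 + 0.05 + 0.09 = 0.27.
P(Region=West) = 0.03 + 0.03 + 0.01 + 0.02 = 0.09.
P(Region ∈ {North, East, West}) = 0.21 + 0.27 + 0.09 = 0.57; P(Brand=C, Region ∈ {North, East, West}) = 0.08 + 0.05 + 0.01 = 0.14.
P(Brand=C | Region ∈ {North, East, West}) = 0.14/0.57 = 0.24561.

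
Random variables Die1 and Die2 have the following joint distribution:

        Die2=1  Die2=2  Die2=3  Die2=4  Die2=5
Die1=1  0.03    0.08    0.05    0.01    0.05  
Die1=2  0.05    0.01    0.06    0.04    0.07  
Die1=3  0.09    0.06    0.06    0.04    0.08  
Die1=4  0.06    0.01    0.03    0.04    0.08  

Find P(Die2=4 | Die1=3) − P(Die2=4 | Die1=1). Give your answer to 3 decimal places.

0.076

P(Die1=3) = 0.09 + 0.06 + 0.06 + 0.04 + 0.08 = 0.33; P(Die2=4 | Die1=3) = 0.04/0.33 = 0.1212.
P(Die1=1) = 0.03 + 0.08 + 0.05 + 0.01 + 0.05 = 0.22; P(Die2=4 | Die1=1) = 0.01/0.22 = 0.0455.
Difference = 0.076.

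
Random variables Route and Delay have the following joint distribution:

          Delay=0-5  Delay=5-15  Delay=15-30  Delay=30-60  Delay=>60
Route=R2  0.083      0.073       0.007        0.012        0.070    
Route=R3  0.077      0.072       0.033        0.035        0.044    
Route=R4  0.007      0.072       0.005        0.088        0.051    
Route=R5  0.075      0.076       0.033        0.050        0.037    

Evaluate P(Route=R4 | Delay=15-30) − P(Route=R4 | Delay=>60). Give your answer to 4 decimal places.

-0.1884

P(Delay=15-30) = 0.007 + 0.033 + 0.005 + 0.033 = 0.078; P(Route=R4 | Delay=15-30) = 0.005/0.078 = 0.06410.
P(Delay=>60) = 0.070 + 0.044 + 0.051 + 0.037 = 0.202; P(Route=R4 | Delay=>60) = 0.051/0.202 = 0.25248.
Difference = -0.1884.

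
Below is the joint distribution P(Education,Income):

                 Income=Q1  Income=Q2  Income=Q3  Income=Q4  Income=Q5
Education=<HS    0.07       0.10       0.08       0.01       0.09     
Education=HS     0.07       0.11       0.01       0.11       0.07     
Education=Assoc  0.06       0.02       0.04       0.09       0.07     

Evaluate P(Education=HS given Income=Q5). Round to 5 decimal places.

0.30435

P(Income=Q5) = 0.09 + 0.07 + 0.07 = 0.23.
P(Education=HS | Income=Q5) = 0.07/0.23 = 0.30435.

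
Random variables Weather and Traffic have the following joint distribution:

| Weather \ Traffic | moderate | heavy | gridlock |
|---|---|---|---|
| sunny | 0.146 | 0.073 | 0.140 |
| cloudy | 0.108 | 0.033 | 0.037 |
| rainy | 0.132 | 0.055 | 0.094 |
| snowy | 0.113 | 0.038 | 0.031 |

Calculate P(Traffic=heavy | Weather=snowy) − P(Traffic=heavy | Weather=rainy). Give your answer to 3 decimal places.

P(Weather=snowy) = 0.113 + 0.038 + 0.031 = 0.182; P(Traffic=heavy | Weather=snowy) = 0.038/0.182 = 0.2088.
P(Weather=rainy) = 0.132 + 0.055 + 0.094 = 0.281; P(Traffic=heavy | Weather=rainy) = 0.055/0.281 = 0.1957.
Difference = 0.013.

0.013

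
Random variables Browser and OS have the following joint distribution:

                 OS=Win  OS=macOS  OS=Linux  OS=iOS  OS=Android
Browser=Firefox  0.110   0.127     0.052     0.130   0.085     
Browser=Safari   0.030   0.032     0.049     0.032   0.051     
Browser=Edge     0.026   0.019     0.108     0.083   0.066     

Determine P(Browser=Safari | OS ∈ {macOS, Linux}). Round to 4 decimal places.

P(OS=macOS) = 0.127 + 0.032 + 0.019 = 0.178.
P(OS=Linux) = 0.052 + 0.049 + 0.108 = 0.209.
P(OS ∈ {macOS, Linux}) = 0.178 + 0.209 = 0.387; P(Browser=Safari, OS ∈ {macOS, Linux}) = 0.032 + 0.049 = 0.081.
P(Browser=Safari | OS ∈ {macOS, Linux}) = 0.081/0.387 = 0.2093.

0.2093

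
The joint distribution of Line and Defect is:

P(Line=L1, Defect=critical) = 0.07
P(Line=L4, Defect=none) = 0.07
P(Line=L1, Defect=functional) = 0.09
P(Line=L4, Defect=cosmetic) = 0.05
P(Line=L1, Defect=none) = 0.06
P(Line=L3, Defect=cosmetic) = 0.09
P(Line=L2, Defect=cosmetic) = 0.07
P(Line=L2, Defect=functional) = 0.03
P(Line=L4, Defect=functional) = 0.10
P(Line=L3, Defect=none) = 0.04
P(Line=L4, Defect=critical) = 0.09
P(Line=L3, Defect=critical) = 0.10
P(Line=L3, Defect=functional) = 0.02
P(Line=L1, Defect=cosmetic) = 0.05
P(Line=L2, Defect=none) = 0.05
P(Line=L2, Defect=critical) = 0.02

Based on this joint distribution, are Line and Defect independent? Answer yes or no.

no

P(Line=L3) = 0.25 and P(Defect=functional) = 0.24, so their product is 0.0600, but P(Line=L3, Defect=functional) = 0.02. Since these differ, Line and Defect are not independent.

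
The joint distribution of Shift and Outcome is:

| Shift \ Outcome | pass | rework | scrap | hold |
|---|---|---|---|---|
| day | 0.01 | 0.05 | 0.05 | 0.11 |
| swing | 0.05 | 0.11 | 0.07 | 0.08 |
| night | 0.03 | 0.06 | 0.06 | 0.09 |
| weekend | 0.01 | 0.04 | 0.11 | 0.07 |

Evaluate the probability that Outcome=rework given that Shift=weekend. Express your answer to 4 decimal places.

P(Shift=weekend) = 0.01 + 0.04 + 0.11 + 0.07 = 0.23.
P(Outcome=rework | Shift=weekend) = 0.04/0.23 = 0.1739.

0.1739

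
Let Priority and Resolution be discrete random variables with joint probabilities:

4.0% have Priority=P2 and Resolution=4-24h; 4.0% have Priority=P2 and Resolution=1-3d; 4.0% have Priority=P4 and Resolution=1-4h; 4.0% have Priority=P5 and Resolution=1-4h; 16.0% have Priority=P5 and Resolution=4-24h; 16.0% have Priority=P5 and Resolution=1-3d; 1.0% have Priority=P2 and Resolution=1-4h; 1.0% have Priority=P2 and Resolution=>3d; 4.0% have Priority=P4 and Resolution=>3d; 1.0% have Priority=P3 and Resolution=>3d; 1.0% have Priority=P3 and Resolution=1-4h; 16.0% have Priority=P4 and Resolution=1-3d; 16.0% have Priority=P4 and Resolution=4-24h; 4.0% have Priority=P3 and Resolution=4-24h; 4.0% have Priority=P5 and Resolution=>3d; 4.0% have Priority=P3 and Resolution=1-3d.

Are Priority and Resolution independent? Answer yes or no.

Every cell satisfies P(Priority,Resolution) = P(Priority)·P(Resolution). For instance P(Priority=P4) = 0.400, P(Resolution=>3d) = 0.100, and 0.400×0.100 = 0.040 matches the joint entry. So Priority and Resolution are independent.

yes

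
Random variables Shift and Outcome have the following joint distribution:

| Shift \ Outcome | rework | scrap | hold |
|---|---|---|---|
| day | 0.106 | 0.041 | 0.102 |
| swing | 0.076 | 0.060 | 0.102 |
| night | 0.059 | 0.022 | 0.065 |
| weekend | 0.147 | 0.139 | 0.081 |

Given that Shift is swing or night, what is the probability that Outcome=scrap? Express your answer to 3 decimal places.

P(Shift=swing) = 0.076 + 0.060 + 0.102 = 0.238.
P(Shift=night) = 0.059 + 0.022 + 0.065 = 0.146.
P(Shift ∈ {swing, night}) = 0.238 + 0.146 = 0.384; P(Outcome=scrap, Shift ∈ {swing, night}) = 0.060 + 0.022 = 0.082.
P(Outcome=scrap | Shift ∈ {swing, night}) = 0.082/0.384 = 0.214.

0.214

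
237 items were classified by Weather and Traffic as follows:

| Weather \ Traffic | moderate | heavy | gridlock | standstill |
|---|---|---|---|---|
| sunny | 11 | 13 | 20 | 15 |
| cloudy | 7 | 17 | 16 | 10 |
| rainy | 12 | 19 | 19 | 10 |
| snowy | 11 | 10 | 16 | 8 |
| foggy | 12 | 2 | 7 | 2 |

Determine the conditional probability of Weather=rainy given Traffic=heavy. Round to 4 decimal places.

0.3115

Total with Traffic=heavy: 13 + 17 + 19 + 10 + 2 = 61.
P(Weather=rainy | Traffic=heavy) = 19/61 = 0.3115.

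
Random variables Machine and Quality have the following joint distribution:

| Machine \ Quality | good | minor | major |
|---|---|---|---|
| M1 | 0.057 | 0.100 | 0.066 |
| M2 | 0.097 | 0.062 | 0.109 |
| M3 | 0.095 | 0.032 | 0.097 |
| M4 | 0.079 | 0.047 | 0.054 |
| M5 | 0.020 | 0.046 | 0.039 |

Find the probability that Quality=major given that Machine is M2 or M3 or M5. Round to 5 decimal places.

0.41039

P(Machine=M2) = 0.097 + 0.062 + 0.109 = 0.268.
P(Machine=M3) = 0.095 + 0.032 + 0.097 = 0.224.
P(Machine=M5) = 0.020 + 0.046 + 0.039 = 0.105.
P(Machine ∈ {M2, M3, M5}) = 0.268 + 0.224 + 0.105 = 0.597; P(Quality=major, Machine ∈ {M2, M3, M5}) = 0.109 + 0.097 + 0.039 = 0.245.
P(Quality=major | Machine ∈ {M2, M3, M5}) = 0.245/0.597 = 0.41039.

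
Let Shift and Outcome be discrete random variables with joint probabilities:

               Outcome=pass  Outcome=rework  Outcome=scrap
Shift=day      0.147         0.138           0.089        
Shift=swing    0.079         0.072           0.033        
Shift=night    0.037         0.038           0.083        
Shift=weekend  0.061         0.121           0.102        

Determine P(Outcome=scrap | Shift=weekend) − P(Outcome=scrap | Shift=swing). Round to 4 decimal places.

0.1798

P(Shift=weekend) = 0.061 + 0.121 + 0.102 = 0.284; P(Outcome=scrap | Shift=weekend) = 0.102/0.284 = 0.35915.
P(Shift=swing) = 0.079 + 0.072 + 0.033 = 0.184; P(Outcome=scrap | Shift=swing) = 0.033/0.184 = 0.17935.
Difference = 0.1798.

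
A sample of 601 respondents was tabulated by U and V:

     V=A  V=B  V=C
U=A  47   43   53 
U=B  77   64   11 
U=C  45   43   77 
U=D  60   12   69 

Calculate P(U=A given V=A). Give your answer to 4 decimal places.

0.2052

Total with V=A: 47 + 77 + 45 + 60 = 229.
P(U=A | V=A) = 47/229 = 0.2052.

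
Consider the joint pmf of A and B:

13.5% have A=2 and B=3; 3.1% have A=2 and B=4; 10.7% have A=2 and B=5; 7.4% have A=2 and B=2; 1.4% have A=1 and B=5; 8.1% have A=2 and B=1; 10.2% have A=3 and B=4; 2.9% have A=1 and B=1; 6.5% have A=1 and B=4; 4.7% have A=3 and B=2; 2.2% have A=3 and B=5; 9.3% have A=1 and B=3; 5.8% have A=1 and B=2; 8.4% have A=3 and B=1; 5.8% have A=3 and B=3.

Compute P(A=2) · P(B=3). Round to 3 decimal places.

P(A=2) = 0.081 + 0.074 + 0.135 + 0.031 + 0.107 = 0.428.
P(B=3) = 0.093 + 0.135 + 0.058 = 0.286.
Product: 0.428 × 0.286 = 0.122.

0.122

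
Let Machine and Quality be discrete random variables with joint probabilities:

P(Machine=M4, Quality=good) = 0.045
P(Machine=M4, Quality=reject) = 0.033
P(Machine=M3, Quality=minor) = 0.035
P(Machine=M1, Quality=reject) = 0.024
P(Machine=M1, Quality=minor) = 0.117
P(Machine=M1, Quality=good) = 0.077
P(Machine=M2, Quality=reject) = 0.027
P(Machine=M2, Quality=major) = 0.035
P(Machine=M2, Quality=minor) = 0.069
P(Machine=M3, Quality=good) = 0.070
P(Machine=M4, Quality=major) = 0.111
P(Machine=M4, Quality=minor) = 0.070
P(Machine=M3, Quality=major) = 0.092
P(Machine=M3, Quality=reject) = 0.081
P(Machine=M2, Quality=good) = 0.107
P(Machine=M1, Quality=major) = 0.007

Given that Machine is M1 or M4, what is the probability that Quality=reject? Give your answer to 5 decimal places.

0.11777

P(Machine=M1) = 0.077 + 0.117 + 0.007 + 0.024 = 0.225.
P(Machine=M4) = 0.045 + 0.070 + 0.111 + 0.033 = 0.259.
P(Machine ∈ {M1, M4}) = 0.225 + 0.259 = 0.484; P(Quality=reject, Machine ∈ {M1, M4}) = 0.024 + 0.033 = 0.057.
P(Quality=reject | Machine ∈ {M1, M4}) = 0.057/0.484 = 0.11777.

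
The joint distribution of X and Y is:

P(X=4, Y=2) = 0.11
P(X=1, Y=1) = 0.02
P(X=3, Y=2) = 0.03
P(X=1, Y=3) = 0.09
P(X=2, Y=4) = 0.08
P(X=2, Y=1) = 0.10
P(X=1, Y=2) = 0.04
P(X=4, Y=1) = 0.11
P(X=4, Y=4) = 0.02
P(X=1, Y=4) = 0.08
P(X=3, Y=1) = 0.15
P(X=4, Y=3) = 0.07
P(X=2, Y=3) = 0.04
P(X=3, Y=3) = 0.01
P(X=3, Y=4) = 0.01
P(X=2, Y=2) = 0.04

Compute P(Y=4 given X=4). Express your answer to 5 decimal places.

P(X=4) = 0.11 + 0.11 + 0.07 + 0.02 = 0.31.
P(Y=4 | X=4) = 0.02/0.31 = 0.06452.

0.06452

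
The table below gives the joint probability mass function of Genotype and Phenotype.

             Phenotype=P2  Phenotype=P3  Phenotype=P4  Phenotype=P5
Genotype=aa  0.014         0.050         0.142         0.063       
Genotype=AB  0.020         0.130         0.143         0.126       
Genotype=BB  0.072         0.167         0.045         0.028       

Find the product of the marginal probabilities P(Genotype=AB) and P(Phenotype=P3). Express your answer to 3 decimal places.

0.145

P(Genotype=AB) = 0.020 + 0.130 + 0.143 + 0.126 = 0.419.
P(Phenotype=P3) = 0.050 + 0.130 + 0.167 = 0.347.
Product: 0.419 × 0.347 = 0.145.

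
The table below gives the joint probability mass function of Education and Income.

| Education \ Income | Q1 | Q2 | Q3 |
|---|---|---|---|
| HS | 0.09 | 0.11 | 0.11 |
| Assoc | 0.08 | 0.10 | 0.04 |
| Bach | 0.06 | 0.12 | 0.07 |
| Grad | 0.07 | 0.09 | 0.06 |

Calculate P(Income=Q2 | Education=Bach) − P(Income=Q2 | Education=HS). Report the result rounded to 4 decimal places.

P(Education=Bach) = 0.06 + 0.12 + 0.07 = 0.25; P(Income=Q2 | Education=Bach) = 0.12/0.25 = 0.48000.
P(Education=HS) = 0.09 + 0.11 + 0.11 = 0.31; P(Income=Q2 | Education=HS) = 0.11/0.31 = 0.35484.
Difference = 0.1252.

0.1252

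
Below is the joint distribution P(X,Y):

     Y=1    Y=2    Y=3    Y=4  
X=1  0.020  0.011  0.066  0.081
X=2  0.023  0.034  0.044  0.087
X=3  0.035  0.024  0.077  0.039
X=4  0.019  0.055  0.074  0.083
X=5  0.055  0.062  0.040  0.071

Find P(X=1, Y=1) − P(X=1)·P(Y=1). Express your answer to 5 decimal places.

-0.00706

P(X=1) = 0.020 + 0.011 + 0.066 + 0.081 = 0.178.
P(Y=1) = 0.020 + 0.023 + 0.035 + 0.019 + 0.055 = 0.152.
P(X=1, Y=1) − P(X=1)P(Y=1) = 0.020 − 0.178×0.152 = -0.00706.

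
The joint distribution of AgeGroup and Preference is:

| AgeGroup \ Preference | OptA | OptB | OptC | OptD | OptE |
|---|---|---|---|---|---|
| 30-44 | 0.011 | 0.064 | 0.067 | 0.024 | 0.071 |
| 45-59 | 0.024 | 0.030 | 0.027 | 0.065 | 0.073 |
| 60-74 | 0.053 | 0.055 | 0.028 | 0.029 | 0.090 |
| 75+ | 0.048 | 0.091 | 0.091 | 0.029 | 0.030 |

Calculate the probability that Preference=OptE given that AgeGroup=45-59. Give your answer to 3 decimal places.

P(AgeGroup=45-59) = 0.024 + 0.030 + 0.027 + 0.065 + 0.073 = 0.219.
P(Preference=OptE | AgeGroup=45-59) = 0.073/0.219 = 0.333.

0.333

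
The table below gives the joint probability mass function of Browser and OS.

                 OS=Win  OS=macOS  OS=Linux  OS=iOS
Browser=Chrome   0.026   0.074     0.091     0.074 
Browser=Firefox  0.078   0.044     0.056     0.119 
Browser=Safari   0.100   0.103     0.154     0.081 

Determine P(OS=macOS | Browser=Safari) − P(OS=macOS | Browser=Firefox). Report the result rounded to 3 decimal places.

0.087

P(Browser=Safari) = 0.100 + 0.103 + 0.154 + 0.081 = 0.438; P(OS=macOS | Browser=Safari) = 0.103/0.438 = 0.2352.
P(Browser=Firefox) = 0.078 + 0.044 + 0.056 + 0.119 = 0.297; P(OS=macOS | Browser=Firefox) = 0.044/0.297 = 0.1481.
Difference = 0.087.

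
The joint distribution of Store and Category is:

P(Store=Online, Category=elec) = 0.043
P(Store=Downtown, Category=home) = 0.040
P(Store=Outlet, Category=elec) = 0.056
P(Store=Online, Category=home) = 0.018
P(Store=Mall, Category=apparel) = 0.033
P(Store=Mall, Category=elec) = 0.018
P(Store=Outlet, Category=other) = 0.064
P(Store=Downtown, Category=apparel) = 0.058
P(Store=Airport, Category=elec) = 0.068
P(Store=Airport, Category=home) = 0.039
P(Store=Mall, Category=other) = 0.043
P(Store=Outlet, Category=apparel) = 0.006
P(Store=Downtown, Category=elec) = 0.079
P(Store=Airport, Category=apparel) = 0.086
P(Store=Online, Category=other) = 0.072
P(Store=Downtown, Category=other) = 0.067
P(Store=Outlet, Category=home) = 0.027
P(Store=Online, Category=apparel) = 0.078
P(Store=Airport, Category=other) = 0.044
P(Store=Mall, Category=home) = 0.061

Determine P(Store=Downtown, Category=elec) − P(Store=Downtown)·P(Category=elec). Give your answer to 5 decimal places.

P(Store=Downtown) = 0.058 + 0.079 + 0.040 + 0.067 = 0.244.
P(Category=elec) = 0.079 + 0.018 + 0.068 + 0.056 + 0.043 = 0.264.
P(Store=Downtown, Category=elec) − P(Store=Downtown)P(Category=elec) = 0.079 − 0.244×0.264 = 0.01458.

0.01458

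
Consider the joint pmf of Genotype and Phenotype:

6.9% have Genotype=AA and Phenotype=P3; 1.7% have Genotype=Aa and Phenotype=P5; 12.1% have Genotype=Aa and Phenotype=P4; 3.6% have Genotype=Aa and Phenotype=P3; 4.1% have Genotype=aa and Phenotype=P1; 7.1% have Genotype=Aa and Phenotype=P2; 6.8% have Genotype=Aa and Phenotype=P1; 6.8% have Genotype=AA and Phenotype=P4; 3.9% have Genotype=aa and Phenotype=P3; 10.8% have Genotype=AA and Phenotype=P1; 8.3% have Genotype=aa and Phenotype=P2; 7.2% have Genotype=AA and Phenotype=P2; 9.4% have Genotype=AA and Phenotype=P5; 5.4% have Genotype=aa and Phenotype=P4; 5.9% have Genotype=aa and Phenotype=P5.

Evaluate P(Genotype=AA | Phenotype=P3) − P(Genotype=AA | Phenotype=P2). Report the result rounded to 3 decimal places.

P(Phenotype=P3) = 0.069 + 0.036 + 0.039 = 0.144; P(Genotype=AA | Phenotype=P3) = 0.069/0.144 = 0.4792.
P(Phenotype=P2) = 0.072 + 0.071 + 0.083 = 0.226; P(Genotype=AA | Phenotype=P2) = 0.072/0.226 = 0.3186.
Difference = 0.161.

0.161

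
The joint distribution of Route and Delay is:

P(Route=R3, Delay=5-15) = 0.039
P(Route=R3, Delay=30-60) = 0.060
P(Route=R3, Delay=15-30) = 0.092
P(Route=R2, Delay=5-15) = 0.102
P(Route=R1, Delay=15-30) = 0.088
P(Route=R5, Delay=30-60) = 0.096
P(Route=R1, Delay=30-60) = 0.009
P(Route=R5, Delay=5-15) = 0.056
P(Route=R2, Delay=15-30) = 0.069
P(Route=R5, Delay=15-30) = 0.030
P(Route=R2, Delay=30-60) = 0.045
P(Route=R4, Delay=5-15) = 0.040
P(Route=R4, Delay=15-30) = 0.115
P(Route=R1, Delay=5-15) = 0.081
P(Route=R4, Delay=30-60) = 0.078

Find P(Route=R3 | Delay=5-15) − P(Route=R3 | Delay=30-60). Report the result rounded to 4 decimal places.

-0.0857

P(Delay=5-15) = 0.081 + 0.102 + 0.039 + 0.040 + 0.056 = 0.318; P(Route=R3 | Delay=5-15) = 0.039/0.318 = 0.12264.
P(Delay=30-60) = 0.009 + 0.045 + 0.060 + 0.078 + 0.096 = 0.288; P(Route=R3 | Delay=30-60) = 0.060/0.288 = 0.20833.
Difference = -0.0857.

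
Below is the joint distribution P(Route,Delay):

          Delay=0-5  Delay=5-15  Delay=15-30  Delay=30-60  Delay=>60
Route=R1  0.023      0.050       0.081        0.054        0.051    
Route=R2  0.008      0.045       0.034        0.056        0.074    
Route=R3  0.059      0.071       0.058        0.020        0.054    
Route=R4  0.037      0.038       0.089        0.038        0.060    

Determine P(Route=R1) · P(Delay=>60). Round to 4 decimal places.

P(Route=R1) = 0.023 + 0.050 + 0.081 + 0.054 + 0.051 = 0.259.
P(Delay=>60) = 0.051 + 0.074 + 0.054 + 0.060 = 0.239.
Product: 0.259 × 0.239 = 0.0619.

0.0619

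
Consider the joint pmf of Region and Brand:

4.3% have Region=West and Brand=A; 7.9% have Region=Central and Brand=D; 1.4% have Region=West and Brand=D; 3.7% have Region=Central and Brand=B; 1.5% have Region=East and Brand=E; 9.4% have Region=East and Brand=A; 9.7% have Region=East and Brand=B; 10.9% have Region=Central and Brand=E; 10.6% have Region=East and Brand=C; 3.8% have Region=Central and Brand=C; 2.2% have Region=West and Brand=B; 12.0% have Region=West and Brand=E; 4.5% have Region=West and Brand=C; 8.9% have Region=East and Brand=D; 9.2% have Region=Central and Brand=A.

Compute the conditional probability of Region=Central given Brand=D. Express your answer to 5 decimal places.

0.43407

P(Brand=D) = 0.089 + 0.014 + 0.079 = 0.182.
P(Region=Central | Brand=D) = 0.079/0.182 = 0.43407.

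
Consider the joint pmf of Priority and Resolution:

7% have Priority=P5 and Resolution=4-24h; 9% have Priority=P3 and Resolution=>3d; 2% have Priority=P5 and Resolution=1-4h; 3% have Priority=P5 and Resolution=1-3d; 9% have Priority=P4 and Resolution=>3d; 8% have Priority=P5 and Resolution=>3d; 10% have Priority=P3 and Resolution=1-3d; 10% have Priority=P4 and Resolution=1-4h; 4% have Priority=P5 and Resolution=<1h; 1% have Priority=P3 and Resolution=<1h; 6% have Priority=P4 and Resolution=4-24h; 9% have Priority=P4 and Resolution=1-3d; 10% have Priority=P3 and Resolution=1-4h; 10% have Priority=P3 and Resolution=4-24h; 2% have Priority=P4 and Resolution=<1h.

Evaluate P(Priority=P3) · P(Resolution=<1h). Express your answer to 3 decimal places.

0.028

P(Priority=P3) = 0.01 + 0.10 + 0.10 + 0.10 + 0.09 = 0.40.
P(Resolution=<1h) = 0.01 + 0.02 + 0.04 = 0.07.
Product: 0.40 × 0.07 = 0.028.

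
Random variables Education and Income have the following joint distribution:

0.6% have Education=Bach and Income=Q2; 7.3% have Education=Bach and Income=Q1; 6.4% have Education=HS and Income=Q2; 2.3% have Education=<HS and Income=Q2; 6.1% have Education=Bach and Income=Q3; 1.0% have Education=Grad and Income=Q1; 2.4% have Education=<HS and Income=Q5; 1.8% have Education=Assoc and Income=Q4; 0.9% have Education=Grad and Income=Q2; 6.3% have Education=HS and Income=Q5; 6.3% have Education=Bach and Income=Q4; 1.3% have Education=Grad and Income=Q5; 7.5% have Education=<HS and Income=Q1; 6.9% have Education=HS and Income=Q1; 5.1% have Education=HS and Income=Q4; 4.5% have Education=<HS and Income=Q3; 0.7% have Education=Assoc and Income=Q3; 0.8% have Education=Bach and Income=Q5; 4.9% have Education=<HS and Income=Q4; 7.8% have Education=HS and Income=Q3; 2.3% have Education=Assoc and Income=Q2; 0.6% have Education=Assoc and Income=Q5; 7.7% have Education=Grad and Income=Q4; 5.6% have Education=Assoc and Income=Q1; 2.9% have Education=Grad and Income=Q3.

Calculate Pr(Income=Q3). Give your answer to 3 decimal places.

0.220

P(Income=Q3) = 0.045 + 0.078 + 0.007 + 0.061 + 0.029 = 0.220.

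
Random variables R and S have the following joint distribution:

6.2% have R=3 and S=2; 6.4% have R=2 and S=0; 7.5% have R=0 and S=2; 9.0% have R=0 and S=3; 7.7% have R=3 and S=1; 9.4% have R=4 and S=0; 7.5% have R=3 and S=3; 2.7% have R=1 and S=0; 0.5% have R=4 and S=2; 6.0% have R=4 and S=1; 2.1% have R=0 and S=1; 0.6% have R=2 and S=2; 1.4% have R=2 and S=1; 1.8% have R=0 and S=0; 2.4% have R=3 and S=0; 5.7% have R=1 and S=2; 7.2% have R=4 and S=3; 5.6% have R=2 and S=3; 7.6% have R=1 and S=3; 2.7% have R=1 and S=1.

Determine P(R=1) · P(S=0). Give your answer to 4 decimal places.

P(R=1) = 0.027 + 0.027 + 0.057 + 0.076 = 0.187.
P(S=0) = 0.018 + 0.027 + 0.064 + 0.024 + 0.094 = 0.227.
Product: 0.187 × 0.227 = 0.0424.

0.0424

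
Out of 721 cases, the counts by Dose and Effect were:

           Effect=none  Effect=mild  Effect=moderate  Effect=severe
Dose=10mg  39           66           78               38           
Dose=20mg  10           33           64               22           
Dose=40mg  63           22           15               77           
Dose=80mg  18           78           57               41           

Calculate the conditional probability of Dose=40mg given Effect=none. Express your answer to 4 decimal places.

0.4846

Total with Effect=none: 39 + 10 + 63 + 18 = 130.
P(Dose=40mg | Effect=none) = 63/130 = 0.4846.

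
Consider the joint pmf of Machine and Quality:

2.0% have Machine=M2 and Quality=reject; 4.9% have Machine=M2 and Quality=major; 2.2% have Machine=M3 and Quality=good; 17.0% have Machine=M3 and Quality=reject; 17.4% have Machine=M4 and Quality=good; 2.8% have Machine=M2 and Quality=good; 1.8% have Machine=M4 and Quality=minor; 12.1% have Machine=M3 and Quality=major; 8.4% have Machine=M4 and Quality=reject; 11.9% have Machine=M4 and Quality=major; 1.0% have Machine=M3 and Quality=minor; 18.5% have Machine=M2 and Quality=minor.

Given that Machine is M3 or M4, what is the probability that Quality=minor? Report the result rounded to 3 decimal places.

0.039

P(Machine=M3) = 0.022 + 0.010 + 0.121 + 0.170 = 0.323.
P(Machine=M4) = 0.174 + 0.018 + 0.119 + 0.084 = 0.395.
P(Machine ∈ {M3, M4}) = 0.323 + 0.395 = 0.718; P(Quality=minor, Machine ∈ {M3, M4}) = 0.010 + 0.018 = 0.028.
P(Quality=minor | Machine ∈ {M3, M4}) = 0.028/0.718 = 0.039.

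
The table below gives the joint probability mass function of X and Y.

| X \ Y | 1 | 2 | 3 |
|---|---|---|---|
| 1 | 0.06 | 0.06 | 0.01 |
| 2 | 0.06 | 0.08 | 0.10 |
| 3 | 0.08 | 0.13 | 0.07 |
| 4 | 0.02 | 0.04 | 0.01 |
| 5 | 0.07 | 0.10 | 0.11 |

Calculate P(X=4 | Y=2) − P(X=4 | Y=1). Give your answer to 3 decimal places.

P(Y=2) = 0.06 + 0.08 + 0.13 + 0.04 + 0.10 = 0.41; P(X=4 | Y=2) = 0.04/0.41 = 0.0976.
P(Y=1) = 0.06 + 0.06 + 0.08 + 0.02 + 0.07 = 0.29; P(X=4 | Y=1) = 0.02/0.29 = 0.0690.
Difference = 0.029.

0.029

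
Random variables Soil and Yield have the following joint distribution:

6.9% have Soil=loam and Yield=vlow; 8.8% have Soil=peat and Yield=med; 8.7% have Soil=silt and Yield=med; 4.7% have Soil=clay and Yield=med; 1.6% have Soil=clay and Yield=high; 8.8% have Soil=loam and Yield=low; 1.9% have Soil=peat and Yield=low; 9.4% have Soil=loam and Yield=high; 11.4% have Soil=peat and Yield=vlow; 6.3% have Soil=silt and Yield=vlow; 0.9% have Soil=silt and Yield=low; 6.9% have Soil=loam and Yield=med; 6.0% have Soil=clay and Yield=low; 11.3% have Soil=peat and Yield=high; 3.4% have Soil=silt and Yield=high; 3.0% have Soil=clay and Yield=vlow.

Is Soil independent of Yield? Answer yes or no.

no

P(Soil=peat) = 0.334 and P(Yield=low) = 0.176, so their product is 0.05878, but P(Soil=peat, Yield=low) = 0.019. Since these differ, Soil and Yield are not independent.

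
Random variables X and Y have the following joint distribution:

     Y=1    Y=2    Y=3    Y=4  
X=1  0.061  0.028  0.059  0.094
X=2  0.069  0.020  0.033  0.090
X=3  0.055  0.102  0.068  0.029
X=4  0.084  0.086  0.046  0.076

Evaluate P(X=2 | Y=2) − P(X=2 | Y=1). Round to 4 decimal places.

P(Y=2) = 0.028 + 0.020 + 0.102 + 0.086 = 0.236; P(X=2 | Y=2) = 0.020/0.236 = 0.08475.
P(Y=1) = 0.061 + 0.069 + 0.055 + 0.084 = 0.269; P(X=2 | Y=1) = 0.069/0.269 = 0.25651.
Difference = -0.1718.

-0.1718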